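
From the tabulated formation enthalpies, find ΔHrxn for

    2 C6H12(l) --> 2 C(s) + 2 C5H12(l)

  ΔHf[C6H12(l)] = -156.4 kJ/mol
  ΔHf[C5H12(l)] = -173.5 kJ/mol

Products: 2·(+0.0) + 2·(-173.5) = -347.0
Reactants: 2·(-156.4) = -312.8
ΔHrxn = (-347.0) − (-312.8) = -34.2 kJ/mol

ΔHrxn = -34.2 kJ/mol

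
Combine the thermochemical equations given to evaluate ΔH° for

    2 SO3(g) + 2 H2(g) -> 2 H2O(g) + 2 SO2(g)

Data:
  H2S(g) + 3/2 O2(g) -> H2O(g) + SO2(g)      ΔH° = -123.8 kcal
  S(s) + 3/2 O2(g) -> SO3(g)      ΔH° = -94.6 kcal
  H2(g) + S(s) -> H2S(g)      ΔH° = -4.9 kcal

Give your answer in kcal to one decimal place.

equation 1 × 2 (×2 to match 2 H2O(g) in the target): (2)·(-123.8) = -247.6 kcal
equation 2 reversed and × 2 (reverse to put SO3(g) on the reactant side; ×2 to match 2 SO3(g) in the target): (-2)·(-94.6) = +189.2 kcal
equation 3 × 2 (scale by 2 for the 2 H2(g)): (2)·(-4.9) = -9.8 kcal
By Hess's law, ΔH° = (2)·(-123.8) + (-2)·(-94.6) + (2)·(-4.9) = -68.2 kcal

ΔH° = -68.2 kcal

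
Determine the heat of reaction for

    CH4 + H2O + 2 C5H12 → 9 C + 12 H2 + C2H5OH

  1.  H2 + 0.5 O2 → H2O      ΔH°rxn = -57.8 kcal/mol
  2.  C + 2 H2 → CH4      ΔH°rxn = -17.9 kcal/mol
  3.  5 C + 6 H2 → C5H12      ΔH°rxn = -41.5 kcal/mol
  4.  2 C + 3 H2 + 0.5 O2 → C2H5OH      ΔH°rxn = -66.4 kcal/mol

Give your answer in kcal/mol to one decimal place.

ΔH°rxn = 92.3 kcal/mol

eq. 1 reversed: +57.8 kcal/mol
eq. 2 reversed: +17.9 kcal/mol
eq. 3 reversed and × 2: (-2)·(-41.5) = +83.0 kcal/mol
eq. 4 as written: -66.4 kcal/mol
ΔH°rxn = (-1)·(-57.8) + (-1)·(-17.9) + (-2)·(-41.5) + (1)·(-66.4) = 92.3 kcal/mol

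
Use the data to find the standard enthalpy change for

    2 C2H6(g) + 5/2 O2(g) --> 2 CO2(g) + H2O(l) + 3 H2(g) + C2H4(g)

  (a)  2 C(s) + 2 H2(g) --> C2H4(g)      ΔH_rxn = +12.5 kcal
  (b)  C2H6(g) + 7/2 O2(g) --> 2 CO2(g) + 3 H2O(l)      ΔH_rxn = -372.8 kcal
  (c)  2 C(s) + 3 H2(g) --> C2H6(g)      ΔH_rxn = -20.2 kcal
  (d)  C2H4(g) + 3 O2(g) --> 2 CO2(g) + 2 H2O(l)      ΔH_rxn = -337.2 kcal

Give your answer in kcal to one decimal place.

ΔH_rxn = -203.5 kcal

(a) × 3: (3)·(+12.5) = +37.5 kcal
(b) reversed: +372.8 kcal
(c) reversed and × 3: (-3)·(-20.2) = +60.6 kcal
(d) × 2: (2)·(-337.2) = -674.4 kcal
ΔH_rxn = (+37.5) + (+372.8) + (+60.6) + (-674.4) = -203.5 kcal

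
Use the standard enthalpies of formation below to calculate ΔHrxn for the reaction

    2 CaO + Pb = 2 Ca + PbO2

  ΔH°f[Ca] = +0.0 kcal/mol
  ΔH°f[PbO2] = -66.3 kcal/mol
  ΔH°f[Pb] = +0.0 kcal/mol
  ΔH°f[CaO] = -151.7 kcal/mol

Products: 2·(+0.0) + 1·(-66.3) = -66.3
Reactants: 2·(-151.7) + 1·(+0.0) = -303.4
ΔHrxn = (-66.3) − (-303.4) = 237.1 kcal/mol

ΔHrxn = 237.1 kcal/mol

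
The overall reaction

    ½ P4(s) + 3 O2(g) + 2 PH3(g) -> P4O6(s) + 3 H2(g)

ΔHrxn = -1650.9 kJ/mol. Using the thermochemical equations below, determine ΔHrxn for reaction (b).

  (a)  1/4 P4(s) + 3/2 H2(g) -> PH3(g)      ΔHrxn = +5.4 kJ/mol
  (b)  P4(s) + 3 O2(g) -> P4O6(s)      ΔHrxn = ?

ΔHrxn = -1640.1 kJ/mol

(a) reversed and × 2: (-2)·(+5.4) = -10.8 kJ/mol
(b) as written: contributes x
-1650.9 = (-10.8) + x
x = (-1650.9 − (-10.8)) / (1) = -1640.1 kJ/mol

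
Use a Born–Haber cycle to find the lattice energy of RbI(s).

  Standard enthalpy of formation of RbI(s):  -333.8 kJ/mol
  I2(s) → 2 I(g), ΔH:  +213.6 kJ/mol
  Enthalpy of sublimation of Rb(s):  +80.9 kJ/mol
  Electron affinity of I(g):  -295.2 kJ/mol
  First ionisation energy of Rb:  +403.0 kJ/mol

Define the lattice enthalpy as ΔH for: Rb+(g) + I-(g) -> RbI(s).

U = -629.3 kJ/mol

ΔHf° = 1·ΔHsub + 1·(ΣIE) + 1/2·D(I2) + 1·EA + U
-333.8 = 1·(+80.9) + 1·(+403.0) + 1/2·(+213.6) + 1·(-295.2) + U
U = -333.8 − (+295.5) = -629.3 kJ/mol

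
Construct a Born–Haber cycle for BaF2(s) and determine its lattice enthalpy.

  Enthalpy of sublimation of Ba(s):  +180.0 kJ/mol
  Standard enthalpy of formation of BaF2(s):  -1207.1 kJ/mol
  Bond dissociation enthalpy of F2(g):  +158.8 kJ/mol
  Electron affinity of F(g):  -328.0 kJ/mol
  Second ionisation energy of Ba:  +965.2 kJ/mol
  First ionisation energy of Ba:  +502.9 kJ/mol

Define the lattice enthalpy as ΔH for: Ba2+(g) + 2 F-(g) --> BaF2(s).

ΔHf° = 1·ΔHsub + 1·(ΣIE) + 1·D(F2) + 2·EA + U
-1207.1 = 1·(+180.0) + 1·(+1468.1) + 1·(+158.8) + 2·(-328.0) + U
U = -1207.1 − (+1150.9) = -2358.0 kJ/mol

U = -2358.0 kJ/mol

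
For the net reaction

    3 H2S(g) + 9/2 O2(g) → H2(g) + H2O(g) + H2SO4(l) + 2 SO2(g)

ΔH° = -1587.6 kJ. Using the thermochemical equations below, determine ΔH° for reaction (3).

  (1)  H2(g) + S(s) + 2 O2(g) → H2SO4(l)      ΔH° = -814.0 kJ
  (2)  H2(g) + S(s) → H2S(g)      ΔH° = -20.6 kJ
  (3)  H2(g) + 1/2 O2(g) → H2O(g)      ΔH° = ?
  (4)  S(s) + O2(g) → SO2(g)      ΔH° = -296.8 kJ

ΔH° = -241.8 kJ

(1) as written: -814.0 kJ
(2) reversed and × 3: (-3)·(-20.6) = +61.8 kJ
(3) as written: contributes x
(4) × 2: (2)·(-296.8) = -593.6 kJ
-1587.6 = (-814.0) + (+61.8) + (-593.6) + x
x = (-1587.6 − (-1345.8)) / (1) = -241.8 kJ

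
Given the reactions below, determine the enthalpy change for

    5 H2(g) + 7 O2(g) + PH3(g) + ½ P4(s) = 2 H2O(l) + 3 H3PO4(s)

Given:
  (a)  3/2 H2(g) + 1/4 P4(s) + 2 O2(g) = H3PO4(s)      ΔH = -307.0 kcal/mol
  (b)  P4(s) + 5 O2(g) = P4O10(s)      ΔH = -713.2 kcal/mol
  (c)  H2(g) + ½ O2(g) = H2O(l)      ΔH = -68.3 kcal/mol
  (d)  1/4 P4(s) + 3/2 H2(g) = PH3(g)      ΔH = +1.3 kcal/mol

(a) × 3: (3)·(-307.0) = -921.0 kcal/mol
(b): not needed.
(c) × 2: (2)·(-68.3) = -136.6 kcal/mol
(d) reversed: -1.3 kcal/mol
Since enthalpy is a state function, ΔH = (-921.0) + (-136.6) + (-1.3) = -1058.9 kcal/mol

ΔH = -1058.9 kcal/mol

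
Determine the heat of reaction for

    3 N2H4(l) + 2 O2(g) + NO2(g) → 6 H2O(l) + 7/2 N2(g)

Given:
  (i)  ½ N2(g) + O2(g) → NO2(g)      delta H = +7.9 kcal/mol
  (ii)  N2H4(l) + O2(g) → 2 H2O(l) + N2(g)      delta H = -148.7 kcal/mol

(i) reversed (reverse to put NO2(g) on the reactant side): -7.9 kcal/mol
(ii) × 3 (scale by 3 for the 3 N2H4(l)): (3)·(-148.7) = -446.1 kcal/mol
Summing the manipulated equations, delta H = (-7.9) + (-446.1) = -454.0 kcal/mol

delta H = -454.0 kcal/mol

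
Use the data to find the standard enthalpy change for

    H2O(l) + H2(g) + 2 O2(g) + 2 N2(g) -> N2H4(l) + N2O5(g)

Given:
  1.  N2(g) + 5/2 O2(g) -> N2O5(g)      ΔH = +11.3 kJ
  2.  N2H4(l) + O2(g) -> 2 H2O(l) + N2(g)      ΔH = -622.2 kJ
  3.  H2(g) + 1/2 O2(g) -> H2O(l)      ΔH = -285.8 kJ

ΔH = 347.7 kJ

eq. 1 as written: +11.3 kJ
eq. 2 reversed: +622.2 kJ
eq. 3 as written: -285.8 kJ
ΔH = (1)·(+11.3) + (-1)·(-622.2) + (1)·(-285.8) = 347.7 kJ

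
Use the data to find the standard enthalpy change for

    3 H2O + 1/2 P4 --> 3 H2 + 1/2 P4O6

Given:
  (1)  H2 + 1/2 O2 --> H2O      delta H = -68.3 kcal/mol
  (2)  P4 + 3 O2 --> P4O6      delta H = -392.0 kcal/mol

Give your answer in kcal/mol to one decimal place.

(1) reversed and × 3 (H2O must end up as a reactant; scale by 3 for the 3 H2O): (-3)·(-68.3) = +204.9 kcal/mol
(2) × 1/2 (×1/2 to match 1/2 P4O6 in the target): (1/2)·(-392.0) = -196.0 kcal/mol
delta H = (-3)·(-68.3) + (1/2)·(-392.0) = 8.9 kcal/mol

delta H = 8.9 kcal/mol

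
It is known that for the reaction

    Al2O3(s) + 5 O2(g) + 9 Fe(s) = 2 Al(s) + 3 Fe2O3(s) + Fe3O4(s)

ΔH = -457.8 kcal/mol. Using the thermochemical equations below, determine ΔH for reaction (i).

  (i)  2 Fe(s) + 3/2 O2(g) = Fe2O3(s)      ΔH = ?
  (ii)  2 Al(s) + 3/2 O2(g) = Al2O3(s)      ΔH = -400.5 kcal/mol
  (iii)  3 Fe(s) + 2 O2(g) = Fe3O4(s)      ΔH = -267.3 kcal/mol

(i) × 3 (scale by 3 for the 3 Fe2O3(s)): contributes 3·x
(ii) reversed (Al2O3(s) must end up as a reactant): +400.5 kcal/mol
(iii) as written (Fe3O4(s) already on the product side): -267.3 kcal/mol
-457.8 = (+400.5) + (-267.3) + 3·x
x = (-457.8 − (+133.2)) / (3) = -197.0 kcal/mol

ΔH = -197.0 kcal/mol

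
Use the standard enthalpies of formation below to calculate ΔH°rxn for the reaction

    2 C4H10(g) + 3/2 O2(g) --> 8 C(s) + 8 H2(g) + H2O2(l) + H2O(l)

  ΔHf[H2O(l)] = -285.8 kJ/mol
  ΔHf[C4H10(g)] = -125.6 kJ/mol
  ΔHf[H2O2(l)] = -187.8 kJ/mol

ΔH°rxn = -222.4 kJ/mol

Products: 8·(+0.0) + 8·(+0.0) + 1·(-187.8) + 1·(-285.8) = -473.6
Reactants: 2·(-125.6) + 3/2·(+0.0) = -251.2
ΔH°rxn = (-473.6) − (-251.2) = -222.4 kJ/mol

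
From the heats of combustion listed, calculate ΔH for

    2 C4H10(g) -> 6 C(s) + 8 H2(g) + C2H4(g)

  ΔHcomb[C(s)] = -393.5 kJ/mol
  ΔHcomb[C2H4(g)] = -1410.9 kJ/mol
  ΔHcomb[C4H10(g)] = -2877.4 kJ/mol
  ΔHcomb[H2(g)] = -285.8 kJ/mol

ΔH = 303.5 kJ/mol

Using ΔH = Σ nΔHc°(reactants) − Σ nΔHc°(products):
= [2·(-2877.4)] − [6·(-393.5) + 8·(-285.8) + 1·(-1410.9)]
= 303.5 kJ/mol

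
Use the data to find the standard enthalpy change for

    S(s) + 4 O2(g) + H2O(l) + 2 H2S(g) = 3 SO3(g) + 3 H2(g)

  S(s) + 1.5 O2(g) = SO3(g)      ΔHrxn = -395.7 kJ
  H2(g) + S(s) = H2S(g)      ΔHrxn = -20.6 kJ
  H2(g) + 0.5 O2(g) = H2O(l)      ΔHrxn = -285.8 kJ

ΔHrxn = -860.1 kJ

equation 1 × 3: (3)·(-395.7) = -1187.1 kJ
equation 2 reversed and × 2: (-2)·(-20.6) = +41.2 kJ
equation 3 reversed: +285.8 kJ
ΔHrxn = (-1187.1) + (+41.2) + (+285.8) = -860.1 kJ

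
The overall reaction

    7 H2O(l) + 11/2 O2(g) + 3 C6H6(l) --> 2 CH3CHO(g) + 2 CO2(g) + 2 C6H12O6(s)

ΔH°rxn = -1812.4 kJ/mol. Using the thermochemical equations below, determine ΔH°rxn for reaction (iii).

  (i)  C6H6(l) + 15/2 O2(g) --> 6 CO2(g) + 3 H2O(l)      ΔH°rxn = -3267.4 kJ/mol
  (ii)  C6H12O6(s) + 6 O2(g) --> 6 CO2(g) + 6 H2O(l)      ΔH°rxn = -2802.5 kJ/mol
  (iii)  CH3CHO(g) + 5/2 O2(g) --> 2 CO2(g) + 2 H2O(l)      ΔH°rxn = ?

ΔH°rxn = -1192.4 kJ/mol

(i) × 3 (×3 to match 3 C6H6(l) in the target): (3)·(-3267.4) = -9802.2 kJ/mol
(ii) reversed and × 2 (C6H12O6(s) must end up as a product; ×2 to match 2 C6H12O6(s) in the target): (-2)·(-2802.5) = +5605.0 kJ/mol
(iii) reversed and × 2 (CH3CHO(g) must end up as a product; ×2 to match 2 CH3CHO(g) in the target): contributes −2·x
-1812.4 = (-9802.2) + (+5605.0) − 2·x
x = (-1812.4 − (-4197.2)) / (-2) = -1192.4 kJ/mol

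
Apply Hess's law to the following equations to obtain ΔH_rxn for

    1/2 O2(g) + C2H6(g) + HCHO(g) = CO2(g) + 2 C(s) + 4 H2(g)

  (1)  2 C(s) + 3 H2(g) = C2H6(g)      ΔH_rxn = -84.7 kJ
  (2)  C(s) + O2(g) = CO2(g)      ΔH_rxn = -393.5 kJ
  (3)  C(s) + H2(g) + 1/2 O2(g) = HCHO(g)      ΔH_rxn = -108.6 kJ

ΔH_rxn = -200.2 kJ

(1) reversed (reverse to put C2H6(g) on the reactant side): +84.7 kJ
(2) as written (CO2(g) already on the product side): -393.5 kJ
(3) reversed (reverse to put HCHO(g) on the reactant side): +108.6 kJ
Summing the manipulated equations, ΔH_rxn = (-1)·(-84.7) + (1)·(-393.5) + (-1)·(-108.6) = -200.2 kJ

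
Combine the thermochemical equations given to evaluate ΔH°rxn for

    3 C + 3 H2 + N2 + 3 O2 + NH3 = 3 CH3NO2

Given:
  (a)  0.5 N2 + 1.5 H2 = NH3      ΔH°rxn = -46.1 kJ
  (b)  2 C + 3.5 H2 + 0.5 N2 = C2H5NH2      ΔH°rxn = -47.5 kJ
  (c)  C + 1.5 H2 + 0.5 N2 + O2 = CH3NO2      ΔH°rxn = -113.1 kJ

ΔH°rxn = -293.2 kJ

(a) reversed (reverse to put NH3 on the reactant side): +46.1 kJ
(b): not needed (C2H5NH2 appears nowhere else).
(c) × 3 (scale by 3 for the 3 CH3NO2): (3)·(-113.1) = -339.3 kJ
Summing the manipulated equations, ΔH°rxn = (-1)·(-46.1) + (3)·(-113.1) = -293.2 kJ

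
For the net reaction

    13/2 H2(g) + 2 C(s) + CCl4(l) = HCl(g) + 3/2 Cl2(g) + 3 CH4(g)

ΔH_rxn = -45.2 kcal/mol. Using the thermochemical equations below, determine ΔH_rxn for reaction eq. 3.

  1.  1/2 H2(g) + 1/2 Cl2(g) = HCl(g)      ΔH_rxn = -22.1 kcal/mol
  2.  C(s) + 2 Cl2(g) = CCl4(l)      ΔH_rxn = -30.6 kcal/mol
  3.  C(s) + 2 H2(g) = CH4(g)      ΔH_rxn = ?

eq. 1 as written: -22.1 kcal/mol
eq. 2 reversed: +30.6 kcal/mol
eq. 3 × 3: contributes 3·x
-45.2 = (-22.1) + (+30.6) + 3·x
x = (-45.2 − (+8.5)) / (3) = -17.9 kcal/mol

ΔH_rxn = -17.9 kcal/mol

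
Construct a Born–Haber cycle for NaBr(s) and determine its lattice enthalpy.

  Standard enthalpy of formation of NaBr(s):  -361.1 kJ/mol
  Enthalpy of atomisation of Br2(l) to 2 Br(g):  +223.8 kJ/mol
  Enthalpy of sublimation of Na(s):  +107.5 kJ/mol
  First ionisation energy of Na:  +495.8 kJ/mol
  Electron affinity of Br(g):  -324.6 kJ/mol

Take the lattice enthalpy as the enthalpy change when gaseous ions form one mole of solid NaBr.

U = -751.7 kJ/mol

ΔHf° = 1·ΔHsub + 1·(ΣIE) + 1/2·D(Br2) + 1·EA + U
-361.1 = 1·(+107.5) + 1·(+495.8) + 1/2·(+223.8) + 1·(-324.6) + U
U = -361.1 − (+390.6) = -751.7 kJ/mol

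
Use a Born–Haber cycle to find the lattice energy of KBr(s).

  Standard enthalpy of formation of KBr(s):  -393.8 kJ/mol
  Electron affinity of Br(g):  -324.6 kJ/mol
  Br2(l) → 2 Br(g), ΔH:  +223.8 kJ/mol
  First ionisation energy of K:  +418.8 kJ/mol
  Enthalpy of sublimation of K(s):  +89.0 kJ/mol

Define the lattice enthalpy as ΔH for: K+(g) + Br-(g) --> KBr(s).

ΔHf° = 1·ΔHsub + 1·(ΣIE) + 1/2·D(Br2) + 1·EA + U
-393.8 = 1·(+89.0) + 1·(+418.8) + 1/2·(+223.8) + 1·(-324.6) + U
U = -393.8 − (+295.1) = -688.9 kJ/mol

U = -688.9 kJ/mol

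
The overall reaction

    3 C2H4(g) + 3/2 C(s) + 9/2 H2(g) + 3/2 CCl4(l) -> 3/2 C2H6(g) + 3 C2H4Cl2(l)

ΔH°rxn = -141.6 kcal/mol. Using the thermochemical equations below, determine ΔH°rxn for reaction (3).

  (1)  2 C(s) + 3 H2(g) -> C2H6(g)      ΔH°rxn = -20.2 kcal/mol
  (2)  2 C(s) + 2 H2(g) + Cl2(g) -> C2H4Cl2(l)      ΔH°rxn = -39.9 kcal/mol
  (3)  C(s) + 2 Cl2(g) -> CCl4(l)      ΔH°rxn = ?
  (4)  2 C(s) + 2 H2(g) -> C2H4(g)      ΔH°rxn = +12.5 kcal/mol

ΔH°rxn = -30.6 kcal/mol

(1) × 3/2 (×3/2 to match 3/2 C2H6(g) in the target): (3/2)·(-20.2) = -30.3 kcal/mol
(2) × 3 (×3 to match 3 C2H4Cl2(l) in the target): (3)·(-39.9) = -119.7 kcal/mol
(3) reversed and × 3/2 (CCl4(l) must end up as a reactant; ×3/2 to match 3/2 CCl4(l) in the target): contributes −3/2·x
(4) reversed and × 3 (C2H4(g) must end up as a reactant; ×3 to match 3 C2H4(g) in the target): (-3)·(+12.5) = -37.5 kcal/mol
-141.6 = (-30.3) + (-119.7) + (-37.5) − 3/2·x
x = (-141.6 − (-187.5)) / (-3/2) = -30.6 kcal/mol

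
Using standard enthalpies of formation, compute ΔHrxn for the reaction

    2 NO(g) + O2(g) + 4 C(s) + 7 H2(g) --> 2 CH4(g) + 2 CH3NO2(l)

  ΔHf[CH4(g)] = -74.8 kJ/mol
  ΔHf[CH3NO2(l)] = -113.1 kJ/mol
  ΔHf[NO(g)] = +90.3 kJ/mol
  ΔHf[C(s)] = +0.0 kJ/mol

ΔH°rxn = Σ nΔHf°(products) − Σ nΔHf°(reactants).
Products: 2·(-74.8) + 2·(-113.1) = -375.8
Reactants: 2·(+90.3) + 1·(+0.0) + 4·(+0.0) + 7·(+0.0) = +180.6
ΔHrxn = (-375.8) − (+180.6) = -556.4 kJ/mol

ΔHrxn = -556.4 kJ/mol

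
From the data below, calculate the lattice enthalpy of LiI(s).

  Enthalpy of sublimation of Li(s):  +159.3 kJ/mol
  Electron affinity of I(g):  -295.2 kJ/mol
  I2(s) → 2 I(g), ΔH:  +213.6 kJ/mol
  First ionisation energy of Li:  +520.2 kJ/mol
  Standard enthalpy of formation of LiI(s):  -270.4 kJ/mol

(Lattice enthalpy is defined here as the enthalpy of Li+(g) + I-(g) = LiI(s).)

ΔHf° = 1·ΔHsub + 1·(ΣIE) + 1/2·D(I2) + 1·EA + U
-270.4 = 1·(+159.3) + 1·(+520.2) + 1/2·(+213.6) + 1·(-295.2) + U
U = -270.4 − (+491.1) = -761.5 kJ/mol

U = -761.5 kJ/mol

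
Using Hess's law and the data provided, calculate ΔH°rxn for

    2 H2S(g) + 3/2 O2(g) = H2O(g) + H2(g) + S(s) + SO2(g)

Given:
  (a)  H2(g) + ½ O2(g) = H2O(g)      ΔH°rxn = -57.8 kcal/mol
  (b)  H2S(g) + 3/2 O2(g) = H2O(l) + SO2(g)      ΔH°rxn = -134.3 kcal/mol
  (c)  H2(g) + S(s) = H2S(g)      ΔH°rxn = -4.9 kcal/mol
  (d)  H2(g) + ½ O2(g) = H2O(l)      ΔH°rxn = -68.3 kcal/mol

(a) as written: -57.8 kcal/mol
(b) as written: -134.3 kcal/mol
(c) reversed: +4.9 kcal/mol
(d) reversed: +68.3 kcal/mol
ΔH°rxn = (1)·(-57.8) + (1)·(-134.3) + (-1)·(-4.9) + (-1)·(-68.3) = -118.9 kcal/mol

ΔH°rxn = -118.9 kcal/mol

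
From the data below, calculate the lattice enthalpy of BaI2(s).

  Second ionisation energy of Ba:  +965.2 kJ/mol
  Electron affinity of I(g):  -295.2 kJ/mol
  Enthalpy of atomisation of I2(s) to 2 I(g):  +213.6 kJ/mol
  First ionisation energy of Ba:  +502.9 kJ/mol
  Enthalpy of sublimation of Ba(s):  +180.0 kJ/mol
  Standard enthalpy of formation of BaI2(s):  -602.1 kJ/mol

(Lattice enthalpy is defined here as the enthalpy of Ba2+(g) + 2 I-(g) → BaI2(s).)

U = -1873.4 kJ/mol

ΔHf° = 1·ΔHsub + 1·(ΣIE) + 1·D(I2) + 2·EA + U
-602.1 = 1·(+180.0) + 1·(+1468.1) + 1·(+213.6) + 2·(-295.2) + U
U = -602.1 − (+1271.3) = -1873.4 kJ/mol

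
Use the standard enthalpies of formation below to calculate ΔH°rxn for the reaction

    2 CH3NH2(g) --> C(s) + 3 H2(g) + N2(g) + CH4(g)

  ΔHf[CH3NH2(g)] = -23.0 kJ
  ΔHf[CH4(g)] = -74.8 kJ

ΔH°rxn = Σ nΔHf°(products) − Σ nΔHf°(reactants).
Products: 1·(+0.0) + 3·(+0.0) + 1·(+0.0) + 1·(-74.8) = -74.8
Reactants: 2·(-23.0) = -46.0
ΔH°rxn = (-74.8) − (-46.0) = -28.8 kJ

ΔH°rxn = -28.8 kJ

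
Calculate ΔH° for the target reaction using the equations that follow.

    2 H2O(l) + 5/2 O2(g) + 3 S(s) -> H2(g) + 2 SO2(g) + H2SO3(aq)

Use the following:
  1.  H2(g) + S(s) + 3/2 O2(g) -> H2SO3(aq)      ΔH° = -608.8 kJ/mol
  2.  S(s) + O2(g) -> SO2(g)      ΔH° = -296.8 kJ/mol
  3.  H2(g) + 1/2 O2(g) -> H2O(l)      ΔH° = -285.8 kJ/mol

ΔH° = -630.8 kJ/mol

eq. 1 as written: -608.8 kJ/mol
eq. 2 × 2: (2)·(-296.8) = -593.6 kJ/mol
eq. 3 reversed and × 2: (-2)·(-285.8) = +571.6 kJ/mol
ΔH° = (1)·(-608.8) + (2)·(-296.8) + (-2)·(-285.8) = -630.8 kJ/mol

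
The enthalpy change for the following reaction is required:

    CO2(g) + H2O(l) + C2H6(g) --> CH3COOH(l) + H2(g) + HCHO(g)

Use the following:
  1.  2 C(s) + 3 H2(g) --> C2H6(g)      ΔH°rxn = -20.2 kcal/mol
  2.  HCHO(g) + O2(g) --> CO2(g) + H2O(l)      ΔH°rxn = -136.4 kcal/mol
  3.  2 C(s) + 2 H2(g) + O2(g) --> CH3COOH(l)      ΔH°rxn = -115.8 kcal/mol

ΔH°rxn = 40.8 kcal/mol

eq. 1 reversed: +20.2 kcal/mol
eq. 2 reversed: +136.4 kcal/mol
eq. 3 as written: -115.8 kcal/mol
Since enthalpy is a state function, ΔH°rxn = (-1)·(-20.2) + (-1)·(-136.4) + (1)·(-115.8) = 40.8 kcal/mol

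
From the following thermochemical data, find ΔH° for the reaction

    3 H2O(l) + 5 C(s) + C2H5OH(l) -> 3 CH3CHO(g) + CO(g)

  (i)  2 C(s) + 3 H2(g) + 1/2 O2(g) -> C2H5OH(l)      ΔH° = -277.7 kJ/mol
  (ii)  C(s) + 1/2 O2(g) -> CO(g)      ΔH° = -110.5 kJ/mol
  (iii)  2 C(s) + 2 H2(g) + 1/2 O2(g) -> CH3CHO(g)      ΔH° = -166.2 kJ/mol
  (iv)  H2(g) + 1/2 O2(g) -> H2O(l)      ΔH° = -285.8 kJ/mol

ΔH° = 526.0 kJ/mol

(i) reversed: +277.7 kJ/mol
(ii) as written: -110.5 kJ/mol
(iii) × 3: (3)·(-166.2) = -498.6 kJ/mol
(iv) reversed and × 3: (-3)·(-285.8) = +857.4 kJ/mol
ΔH° = (+277.7) + (-110.5) + (-498.6) + (+857.4) = 526.0 kJ/mol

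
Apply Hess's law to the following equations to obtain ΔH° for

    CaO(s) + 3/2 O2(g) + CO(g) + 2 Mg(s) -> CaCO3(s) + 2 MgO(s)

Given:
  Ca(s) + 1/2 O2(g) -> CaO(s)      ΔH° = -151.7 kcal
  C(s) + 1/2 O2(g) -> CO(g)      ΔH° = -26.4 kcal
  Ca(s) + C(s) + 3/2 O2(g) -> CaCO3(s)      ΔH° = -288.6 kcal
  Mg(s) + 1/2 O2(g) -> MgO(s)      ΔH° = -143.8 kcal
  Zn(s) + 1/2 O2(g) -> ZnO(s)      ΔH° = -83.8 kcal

equation 1 reversed (reverse to put CaO(s) on the reactant side): +151.7 kcal
equation 2 reversed (reverse to put CO(g) on the reactant side): +26.4 kcal
equation 3 as written (CaCO3(s) already on the product side): -288.6 kcal
equation 4 × 2 (scale by 2 for the 2 MgO(s)): (2)·(-143.8) = -287.6 kcal
equation 5: not needed (ZnO(s) appears nowhere else).
By Hess's law, ΔH° = (+151.7) + (+26.4) + (-288.6) + (-287.6) = -398.1 kcal

ΔH° = -398.1 kcal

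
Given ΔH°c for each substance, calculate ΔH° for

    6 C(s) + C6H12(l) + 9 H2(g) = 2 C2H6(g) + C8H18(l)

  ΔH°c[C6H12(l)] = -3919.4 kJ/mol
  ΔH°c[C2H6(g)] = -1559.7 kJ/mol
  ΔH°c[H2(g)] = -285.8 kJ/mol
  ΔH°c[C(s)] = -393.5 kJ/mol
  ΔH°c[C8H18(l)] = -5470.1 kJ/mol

ΔH° = -263.1 kJ/mol

With combustion enthalpies, reactants minus products:
= [6·(-393.5) + 1·(-3919.4) + 9·(-285.8)] − [2·(-1559.7) + 1·(-5470.1)]
= -263.1 kJ/mol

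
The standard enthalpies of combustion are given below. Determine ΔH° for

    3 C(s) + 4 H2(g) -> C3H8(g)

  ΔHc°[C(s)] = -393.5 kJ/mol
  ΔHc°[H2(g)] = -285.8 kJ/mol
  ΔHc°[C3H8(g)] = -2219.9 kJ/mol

With combustion enthalpies, reactants minus products:
= [3·(-393.5) + 4·(-285.8)] − [1·(-2219.9)]
= -103.8 kJ/mol

ΔH° = -103.8 kJ/mol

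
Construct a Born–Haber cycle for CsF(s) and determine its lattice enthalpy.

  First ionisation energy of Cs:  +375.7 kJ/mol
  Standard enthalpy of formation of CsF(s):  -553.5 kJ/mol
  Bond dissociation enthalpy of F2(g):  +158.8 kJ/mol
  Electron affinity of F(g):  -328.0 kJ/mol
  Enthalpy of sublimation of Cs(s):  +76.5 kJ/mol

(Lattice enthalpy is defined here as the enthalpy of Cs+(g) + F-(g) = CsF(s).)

ΔHf° = 1·ΔHsub + 1·(ΣIE) + 1/2·D(F2) + 1·EA + U
-553.5 = 1·(+76.5) + 1·(+375.7) + 1/2·(+158.8) + 1·(-328.0) + U
U = -553.5 − (+203.6) = -757.1 kJ/mol

U = -757.1 kJ/mol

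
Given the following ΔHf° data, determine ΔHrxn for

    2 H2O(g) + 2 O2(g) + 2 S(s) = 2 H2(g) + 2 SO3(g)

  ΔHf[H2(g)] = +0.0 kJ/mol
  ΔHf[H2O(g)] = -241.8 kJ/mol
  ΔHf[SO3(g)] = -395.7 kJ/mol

ΔH°rxn = Σ nΔHf°(products) − Σ nΔHf°(reactants).
Products: 2·(+0.0) + 2·(-395.7) = -791.4
Reactants: 2·(-241.8) + 2·(+0.0) + 2·(+0.0) = -483.6
ΔHrxn = (-791.4) − (-483.6) = -307.8 kJ/mol

ΔHrxn = -307.8 kJ/mol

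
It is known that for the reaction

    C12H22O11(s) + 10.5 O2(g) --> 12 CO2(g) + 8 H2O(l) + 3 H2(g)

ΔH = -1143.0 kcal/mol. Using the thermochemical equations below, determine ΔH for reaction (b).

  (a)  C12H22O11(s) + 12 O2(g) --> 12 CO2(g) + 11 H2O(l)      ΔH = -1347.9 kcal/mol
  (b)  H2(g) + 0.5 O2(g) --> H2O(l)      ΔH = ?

(a) as written: -1347.9 kcal/mol
(b) reversed and × 3: contributes −3·x
-1143.0 = (-1347.9) − 3·x
x = (-1143.0 − (-1347.9)) / (-3) = -68.3 kcal/mol

ΔH = -68.3 kcal/mol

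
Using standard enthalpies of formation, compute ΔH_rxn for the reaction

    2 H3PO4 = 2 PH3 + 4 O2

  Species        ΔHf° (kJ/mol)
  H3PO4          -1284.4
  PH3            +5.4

Products: 2·(+5.4) + 4·(+0.0) = +10.8
Reactants: 2·(-1284.4) = -2568.8
ΔH_rxn = (+10.8) − (-2568.8) = 2579.6 kJ/mol

ΔH_rxn = 2579.6 kJ/mol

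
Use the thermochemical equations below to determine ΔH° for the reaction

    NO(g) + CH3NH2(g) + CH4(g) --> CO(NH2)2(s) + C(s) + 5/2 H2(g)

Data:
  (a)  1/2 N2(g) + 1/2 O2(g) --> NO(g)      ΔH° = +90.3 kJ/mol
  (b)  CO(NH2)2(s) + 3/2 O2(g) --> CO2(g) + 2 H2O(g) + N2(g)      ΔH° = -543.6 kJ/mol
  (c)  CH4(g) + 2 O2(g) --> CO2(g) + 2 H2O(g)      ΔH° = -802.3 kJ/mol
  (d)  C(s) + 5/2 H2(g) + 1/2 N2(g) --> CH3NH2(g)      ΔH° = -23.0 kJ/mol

ΔH° = -326.0 kJ/mol

(a) reversed: -90.3 kJ/mol
(b) reversed: +543.6 kJ/mol
(c) as written: -802.3 kJ/mol
(d) reversed: +23.0 kJ/mol
ΔH° = (-1)·(+90.3) + (-1)·(-543.6) + (1)·(-802.3) + (-1)·(-23.0) = -326.0 kJ/mol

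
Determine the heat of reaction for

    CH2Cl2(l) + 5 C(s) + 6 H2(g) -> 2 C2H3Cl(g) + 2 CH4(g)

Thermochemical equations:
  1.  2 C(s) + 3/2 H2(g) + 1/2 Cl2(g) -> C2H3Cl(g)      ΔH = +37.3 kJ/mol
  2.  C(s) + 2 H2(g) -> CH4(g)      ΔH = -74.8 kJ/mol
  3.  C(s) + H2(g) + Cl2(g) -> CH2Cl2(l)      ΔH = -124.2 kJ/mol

ΔH = 49.2 kJ/mol

eq. 1 × 2: (2)·(+37.3) = +74.6 kJ/mol
eq. 2 × 2: (2)·(-74.8) = -149.6 kJ/mol
eq. 3 reversed: +124.2 kJ/mol
ΔH = (+74.6) + (-149.6) + (+124.2) = 49.2 kJ/mol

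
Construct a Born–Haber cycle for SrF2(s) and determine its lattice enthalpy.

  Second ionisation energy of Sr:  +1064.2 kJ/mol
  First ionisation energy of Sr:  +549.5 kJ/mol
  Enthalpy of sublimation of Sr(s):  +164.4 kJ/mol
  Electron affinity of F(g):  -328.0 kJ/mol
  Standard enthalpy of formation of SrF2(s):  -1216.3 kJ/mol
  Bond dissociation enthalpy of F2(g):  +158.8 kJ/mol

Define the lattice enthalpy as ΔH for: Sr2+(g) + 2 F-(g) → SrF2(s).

ΔHf° = 1·ΔHsub + 1·(ΣIE) + 1·D(F2) + 2·EA + U
-1216.3 = 1·(+164.4) + 1·(+1613.7) + 1·(+158.8) + 2·(-328.0) + U
U = -1216.3 − (+1280.9) = -2497.2 kJ/mol

U = -2497.2 kJ/mol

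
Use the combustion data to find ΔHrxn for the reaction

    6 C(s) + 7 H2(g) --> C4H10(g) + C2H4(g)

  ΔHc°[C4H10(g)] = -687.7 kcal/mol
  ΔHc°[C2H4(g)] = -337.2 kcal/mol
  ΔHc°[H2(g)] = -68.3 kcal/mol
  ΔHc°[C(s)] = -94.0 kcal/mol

Using ΔH = Σ nΔHc°(reactants) − Σ nΔHc°(products):
= [6·(-94.0) + 7·(-68.3)] − [1·(-687.7) + 1·(-337.2)]
= -17.2 kcal/mol

ΔHrxn = -17.2 kcal/mol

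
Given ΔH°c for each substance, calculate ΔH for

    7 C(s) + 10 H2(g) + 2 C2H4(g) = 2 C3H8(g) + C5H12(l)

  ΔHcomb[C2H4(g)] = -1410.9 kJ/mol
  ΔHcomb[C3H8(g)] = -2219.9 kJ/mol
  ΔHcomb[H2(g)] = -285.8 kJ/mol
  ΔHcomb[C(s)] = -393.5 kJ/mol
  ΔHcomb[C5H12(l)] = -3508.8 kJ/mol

ΔH = -485.7 kJ/mol

With combustion enthalpies, reactants minus products:
= [7·(-393.5) + 10·(-285.8) + 2·(-1410.9)] − [2·(-2219.9) + 1·(-3508.8)]
= -485.7 kJ/mol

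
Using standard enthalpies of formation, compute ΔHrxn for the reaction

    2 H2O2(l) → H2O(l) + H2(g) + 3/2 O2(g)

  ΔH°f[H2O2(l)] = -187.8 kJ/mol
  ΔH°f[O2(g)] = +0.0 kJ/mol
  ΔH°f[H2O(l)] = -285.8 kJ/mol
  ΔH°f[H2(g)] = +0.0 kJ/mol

Products: 1·(-285.8) + 1·(+0.0) + 3/2·(+0.0) = -285.8
Reactants: 2·(-187.8) = -375.6
ΔHrxn = (-285.8) − (-375.6) = 89.8 kJ/mol

ΔHrxn = 89.8 kJ/mol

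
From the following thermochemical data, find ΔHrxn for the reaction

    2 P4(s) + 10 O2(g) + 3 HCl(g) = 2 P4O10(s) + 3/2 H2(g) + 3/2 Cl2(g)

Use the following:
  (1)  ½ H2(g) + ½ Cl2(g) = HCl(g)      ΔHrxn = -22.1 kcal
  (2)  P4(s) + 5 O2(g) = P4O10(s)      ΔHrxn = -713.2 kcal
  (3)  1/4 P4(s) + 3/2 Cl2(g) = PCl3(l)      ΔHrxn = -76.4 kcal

(1) reversed and × 3: (-3)·(-22.1) = +66.3 kcal
(2) × 2: (2)·(-713.2) = -1426.4 kcal
(3): not needed.
Combining the equations, ΔHrxn = (-3)·(-22.1) + (2)·(-713.2) = -1360.1 kcal

ΔHrxn = -1360.1 kcal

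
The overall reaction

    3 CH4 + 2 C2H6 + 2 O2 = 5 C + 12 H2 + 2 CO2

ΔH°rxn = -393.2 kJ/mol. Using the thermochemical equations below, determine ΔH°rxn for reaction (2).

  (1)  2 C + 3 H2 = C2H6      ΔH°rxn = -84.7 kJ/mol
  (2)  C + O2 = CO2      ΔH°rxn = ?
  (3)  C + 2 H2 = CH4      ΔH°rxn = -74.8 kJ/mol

ΔH°rxn = -393.5 kJ/mol

(1) reversed and × 2 (C2H6 must end up as a reactant; ×2 to match 2 C2H6 in the target): (-2)·(-84.7) = +169.4 kJ/mol
(2) × 2 (×2 to match 2 CO2 in the target): contributes 2·x
(3) reversed and × 3 (reverse to put CH4 on the reactant side; scale by 3 for the 3 CH4): (-3)·(-74.8) = +224.4 kJ/mol
-393.2 = (+169.4) + (+224.4) + 2·x
x = (-393.2 − (+393.8)) / (2) = -393.5 kJ/mol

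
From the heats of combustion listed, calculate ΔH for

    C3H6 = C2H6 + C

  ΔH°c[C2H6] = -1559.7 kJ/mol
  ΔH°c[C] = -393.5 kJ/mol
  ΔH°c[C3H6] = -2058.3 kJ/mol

ΔH = -105.1 kJ/mol

With combustion enthalpies, reactants minus products:
= [1·(-2058.3)] − [1·(-1559.7) + 1·(-393.5)]
= -105.1 kJ/mol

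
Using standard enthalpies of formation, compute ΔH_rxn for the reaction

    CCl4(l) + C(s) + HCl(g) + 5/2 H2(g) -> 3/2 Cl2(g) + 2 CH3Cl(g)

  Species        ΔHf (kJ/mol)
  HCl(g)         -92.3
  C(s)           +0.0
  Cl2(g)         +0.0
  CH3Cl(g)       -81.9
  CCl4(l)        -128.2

Products: 3/2·(+0.0) + 2·(-81.9) = -163.8
Reactants: 1·(-128.2) + 1·(+0.0) + 1·(-92.3) + 5/2·(+0.0) = -220.5
ΔH_rxn = (-163.8) − (-220.5) = 56.7 kJ/mol

ΔH_rxn = 56.7 kJ/mol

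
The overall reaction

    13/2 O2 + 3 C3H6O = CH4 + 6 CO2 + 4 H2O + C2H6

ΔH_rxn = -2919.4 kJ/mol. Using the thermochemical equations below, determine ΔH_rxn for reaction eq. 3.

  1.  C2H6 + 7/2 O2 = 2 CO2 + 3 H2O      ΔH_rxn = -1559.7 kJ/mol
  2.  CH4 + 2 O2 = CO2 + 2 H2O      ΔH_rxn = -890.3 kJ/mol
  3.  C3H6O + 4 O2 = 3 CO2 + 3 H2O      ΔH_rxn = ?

ΔH_rxn = -1789.8 kJ/mol

eq. 1 reversed (reverse to put C2H6 on the product side): +1559.7 kJ/mol
eq. 2 reversed (CH4 must end up as a product): +890.3 kJ/mol
eq. 3 × 3 (×3 to match 3 C3H6O in the target): contributes 3·x
-2919.4 = (+1559.7) + (+890.3) + 3·x
x = (-2919.4 − (+2450.0)) / (3) = -1789.8 kJ/mol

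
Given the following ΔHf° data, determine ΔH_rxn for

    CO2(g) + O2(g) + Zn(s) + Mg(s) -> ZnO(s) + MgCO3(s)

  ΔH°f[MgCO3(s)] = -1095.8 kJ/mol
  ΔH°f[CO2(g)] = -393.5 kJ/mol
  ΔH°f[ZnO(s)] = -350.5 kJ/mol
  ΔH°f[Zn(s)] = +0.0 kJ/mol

Products: 1·(-350.5) + 1·(-1095.8) = -1446.3
Reactants: 1·(-393.5) + 1·(+0.0) + 1·(+0.0) + 1·(+0.0) = -393.5
ΔH_rxn = (-1446.3) − (-393.5) = -1052.8 kJ/mol

ΔH_rxn = -1052.8 kJ/mol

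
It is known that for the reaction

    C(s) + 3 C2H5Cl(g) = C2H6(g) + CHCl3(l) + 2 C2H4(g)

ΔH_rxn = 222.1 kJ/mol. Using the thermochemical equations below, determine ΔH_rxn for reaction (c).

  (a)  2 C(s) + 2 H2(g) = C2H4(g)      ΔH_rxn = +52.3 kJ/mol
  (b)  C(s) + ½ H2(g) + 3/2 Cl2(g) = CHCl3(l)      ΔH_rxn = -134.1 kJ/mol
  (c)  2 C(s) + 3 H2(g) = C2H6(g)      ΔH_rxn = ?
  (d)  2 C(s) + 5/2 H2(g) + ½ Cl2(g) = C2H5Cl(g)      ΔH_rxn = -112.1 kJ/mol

ΔH_rxn = -84.7 kJ/mol

(a) × 2 (scale by 2 for the 2 C2H4(g)): (2)·(+52.3) = +104.6 kJ/mol
(b) as written (CHCl3(l) already on the product side): -134.1 kJ/mol
(c) as written (C2H6(g) already on the product side): contributes x
(d) reversed and × 3 (C2H5Cl(g) must end up as a reactant; ×3 to match 3 C2H5Cl(g) in the target): (-3)·(-112.1) = +336.3 kJ/mol
+222.1 = (+104.6) + (-134.1) + (+336.3) + x
x = (+222.1 − (+306.8)) / (1) = -84.7 kJ/mol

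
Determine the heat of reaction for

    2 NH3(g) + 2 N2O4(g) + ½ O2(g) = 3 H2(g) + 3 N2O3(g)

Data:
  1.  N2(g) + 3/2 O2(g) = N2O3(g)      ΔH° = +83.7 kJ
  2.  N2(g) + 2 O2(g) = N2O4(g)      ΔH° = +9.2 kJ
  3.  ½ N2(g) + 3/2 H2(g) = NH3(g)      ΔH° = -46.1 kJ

ΔH° = 324.9 kJ

eq. 1 × 3: (3)·(+83.7) = +251.1 kJ
eq. 2 reversed and × 2: (-2)·(+9.2) = -18.4 kJ
eq. 3 reversed and × 2: (-2)·(-46.1) = +92.2 kJ
Summing the manipulated equations, ΔH° = (+251.1) + (-18.4) + (+92.2) = 324.9 kJ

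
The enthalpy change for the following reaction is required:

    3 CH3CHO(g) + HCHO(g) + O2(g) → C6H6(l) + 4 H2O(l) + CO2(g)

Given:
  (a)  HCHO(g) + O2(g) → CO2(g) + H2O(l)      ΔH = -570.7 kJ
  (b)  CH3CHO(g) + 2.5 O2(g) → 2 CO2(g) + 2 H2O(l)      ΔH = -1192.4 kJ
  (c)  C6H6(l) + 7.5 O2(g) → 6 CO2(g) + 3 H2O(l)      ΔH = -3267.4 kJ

(a) as written: -570.7 kJ
(b) × 3: (3)·(-1192.4) = -3577.2 kJ
(c) reversed: +3267.4 kJ
ΔH = (-570.7) + (-3577.2) + (+3267.4) = -880.5 kJ

ΔH = -880.5 kJ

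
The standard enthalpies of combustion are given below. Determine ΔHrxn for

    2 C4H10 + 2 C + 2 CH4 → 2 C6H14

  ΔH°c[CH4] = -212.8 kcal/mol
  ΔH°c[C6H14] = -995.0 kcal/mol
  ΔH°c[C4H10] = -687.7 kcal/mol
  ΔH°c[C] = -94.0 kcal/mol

ΔHrxn = 1.0 kcal/mol

With combustion enthalpies, reactants minus products:
= [2·(-687.7) + 2·(-94.0) + 2·(-212.8)] − [2·(-995.0)]
= 1.0 kcal/mol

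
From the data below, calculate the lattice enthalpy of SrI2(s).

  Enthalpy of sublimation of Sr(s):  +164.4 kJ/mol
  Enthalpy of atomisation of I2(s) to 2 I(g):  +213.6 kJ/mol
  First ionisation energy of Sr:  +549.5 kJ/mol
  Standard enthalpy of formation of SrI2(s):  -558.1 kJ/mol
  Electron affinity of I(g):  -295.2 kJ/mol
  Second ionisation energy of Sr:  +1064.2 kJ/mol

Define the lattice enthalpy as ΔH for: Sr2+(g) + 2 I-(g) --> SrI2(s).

ΔHf° = 1·ΔHsub + 1·(ΣIE) + 1·D(I2) + 2·EA + U
-558.1 = 1·(+164.4) + 1·(+1613.7) + 1·(+213.6) + 2·(-295.2) + U
U = -558.1 − (+1401.3) = -1959.4 kJ/mol

U = -1959.4 kJ/mol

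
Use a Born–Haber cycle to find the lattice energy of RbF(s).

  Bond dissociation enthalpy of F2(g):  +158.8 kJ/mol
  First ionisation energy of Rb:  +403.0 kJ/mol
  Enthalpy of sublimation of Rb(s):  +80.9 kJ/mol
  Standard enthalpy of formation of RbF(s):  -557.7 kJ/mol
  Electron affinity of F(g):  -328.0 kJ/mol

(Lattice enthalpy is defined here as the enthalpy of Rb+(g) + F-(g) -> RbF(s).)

U = -793.0 kJ/mol

ΔHf° = 1·ΔHsub + 1·(ΣIE) + 1/2·D(F2) + 1·EA + U
-557.7 = 1·(+80.9) + 1·(+403.0) + 1/2·(+158.8) + 1·(-328.0) + U
U = -557.7 − (+235.3) = -793.0 kJ/mol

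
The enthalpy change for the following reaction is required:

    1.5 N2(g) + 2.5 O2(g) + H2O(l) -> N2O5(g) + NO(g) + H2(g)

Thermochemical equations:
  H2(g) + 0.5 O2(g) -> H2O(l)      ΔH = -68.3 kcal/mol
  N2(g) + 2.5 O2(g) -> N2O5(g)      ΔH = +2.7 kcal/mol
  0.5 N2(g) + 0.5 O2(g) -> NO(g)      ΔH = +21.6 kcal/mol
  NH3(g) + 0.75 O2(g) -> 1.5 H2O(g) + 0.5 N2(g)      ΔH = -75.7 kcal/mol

ΔH = 92.6 kcal/mol

equation 1 reversed (H2O(l) must end up as a reactant): +68.3 kcal/mol
equation 2 as written (N2O5(g) already on the product side): +2.7 kcal/mol
equation 3 as written (NO(g) already on the product side): +21.6 kcal/mol
equation 4: not needed (H2O(g) appears nowhere else).
ΔH = (-1)·(-68.3) + (1)·(+2.7) + (1)·(+21.6) = 92.6 kcal/mol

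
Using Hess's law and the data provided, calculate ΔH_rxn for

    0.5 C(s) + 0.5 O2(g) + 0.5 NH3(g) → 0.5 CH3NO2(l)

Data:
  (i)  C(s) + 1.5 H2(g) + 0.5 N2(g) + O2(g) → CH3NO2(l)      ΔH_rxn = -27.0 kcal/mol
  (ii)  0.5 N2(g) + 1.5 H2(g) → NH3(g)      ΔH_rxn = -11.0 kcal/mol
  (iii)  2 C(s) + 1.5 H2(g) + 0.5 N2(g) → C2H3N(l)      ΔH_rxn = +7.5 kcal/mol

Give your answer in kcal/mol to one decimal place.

ΔH_rxn = -8.0 kcal/mol

(i) × 1/2 (×1/2 to match 1/2 CH3NO2(l) in the target): (1/2)·(-27.0) = -13.5 kcal/mol
(ii) reversed and × 1/2 (reverse to put NH3(g) on the reactant side; scale by 1/2 for the 1/2 NH3(g)): (-1/2)·(-11.0) = +5.5 kcal/mol
(iii): not needed (C2H3N(l) appears nowhere else).
By Hess's law, ΔH_rxn = (-13.5) + (+5.5) = -8.0 kcal/mol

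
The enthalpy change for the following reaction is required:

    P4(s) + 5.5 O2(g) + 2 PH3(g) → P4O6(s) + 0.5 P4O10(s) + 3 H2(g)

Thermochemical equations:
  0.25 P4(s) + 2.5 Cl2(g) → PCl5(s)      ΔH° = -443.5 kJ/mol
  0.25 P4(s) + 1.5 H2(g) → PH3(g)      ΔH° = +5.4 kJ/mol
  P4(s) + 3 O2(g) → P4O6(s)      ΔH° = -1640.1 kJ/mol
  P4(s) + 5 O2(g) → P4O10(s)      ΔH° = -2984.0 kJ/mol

equation 1: not needed (Cl2(g) appears nowhere else).
equation 2 reversed and × 2 (PH3(g) must end up as a reactant; ×2 to match 2 PH3(g) in the target): (-2)·(+5.4) = -10.8 kJ/mol
equation 3 as written (P4O6(s) already on the product side): -1640.1 kJ/mol
equation 4 × 1/2 (scale by 1/2 for the 1/2 P4O10(s)): (1/2)·(-2984.0) = -1492.0 kJ/mol
Since enthalpy is a state function, ΔH° = (-2)·(+5.4) + (1)·(-1640.1) + (1/2)·(-2984.0) = -3142.9 kJ/mol

ΔH° = -3142.9 kJ/mol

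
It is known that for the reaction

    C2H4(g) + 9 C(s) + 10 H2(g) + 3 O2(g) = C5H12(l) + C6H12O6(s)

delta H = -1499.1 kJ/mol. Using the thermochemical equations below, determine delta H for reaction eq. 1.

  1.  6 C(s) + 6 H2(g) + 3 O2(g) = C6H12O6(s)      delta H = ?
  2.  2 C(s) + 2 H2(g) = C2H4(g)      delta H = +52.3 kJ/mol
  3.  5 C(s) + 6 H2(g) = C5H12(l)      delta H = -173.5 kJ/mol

eq. 1 as written (C6H12O6(s) already on the product side): contributes x
eq. 2 reversed (reverse to put C2H4(g) on the reactant side): -52.3 kJ/mol
eq. 3 as written (C5H12(l) already on the product side): -173.5 kJ/mol
-1499.1 = (-52.3) + (-173.5) + x
x = (-1499.1 − (-225.8)) / (1) = -1273.3 kJ/mol

delta H = -1273.3 kJ/mol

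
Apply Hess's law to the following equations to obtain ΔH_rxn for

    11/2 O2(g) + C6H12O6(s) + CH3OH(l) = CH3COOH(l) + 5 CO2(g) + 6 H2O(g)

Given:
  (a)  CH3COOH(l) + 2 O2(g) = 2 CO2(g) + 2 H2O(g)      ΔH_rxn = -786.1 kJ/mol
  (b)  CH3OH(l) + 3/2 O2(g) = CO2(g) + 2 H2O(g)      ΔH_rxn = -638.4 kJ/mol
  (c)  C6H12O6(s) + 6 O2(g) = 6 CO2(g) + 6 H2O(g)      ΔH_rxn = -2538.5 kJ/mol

ΔH_rxn = -2390.8 kJ/mol

(a) reversed: +786.1 kJ/mol
(b) as written: -638.4 kJ/mol
(c) as written: -2538.5 kJ/mol
ΔH_rxn = (-1)·(-786.1) + (1)·(-638.4) + (1)·(-2538.5) = -2390.8 kJ/mol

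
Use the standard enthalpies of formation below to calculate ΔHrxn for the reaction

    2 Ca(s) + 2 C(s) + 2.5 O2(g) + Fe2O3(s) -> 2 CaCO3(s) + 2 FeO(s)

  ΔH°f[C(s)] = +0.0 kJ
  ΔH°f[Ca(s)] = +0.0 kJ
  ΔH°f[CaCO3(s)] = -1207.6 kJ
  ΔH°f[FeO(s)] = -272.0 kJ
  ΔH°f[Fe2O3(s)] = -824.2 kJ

Products: 2·(-1207.6) + 2·(-272.0) = -2959.2
Reactants: 2·(+0.0) + 2·(+0.0) + 5/2·(+0.0) + 1·(-824.2) = -824.2
ΔHrxn = (-2959.2) − (-824.2) = -2135.0 kJ

ΔHrxn = -2135.0 kJ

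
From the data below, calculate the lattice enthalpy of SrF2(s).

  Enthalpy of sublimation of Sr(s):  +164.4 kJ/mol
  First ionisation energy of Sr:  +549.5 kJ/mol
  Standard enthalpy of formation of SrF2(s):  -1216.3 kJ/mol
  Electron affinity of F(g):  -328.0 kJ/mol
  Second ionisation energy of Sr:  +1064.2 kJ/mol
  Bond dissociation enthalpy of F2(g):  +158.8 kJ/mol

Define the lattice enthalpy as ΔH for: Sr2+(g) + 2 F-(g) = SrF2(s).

U = -2497.2 kJ/mol

ΔHf° = 1·ΔHsub + 1·(ΣIE) + 1·D(F2) + 2·EA + U
-1216.3 = 1·(+164.4) + 1·(+1613.7) + 1·(+158.8) + 2·(-328.0) + U
U = -1216.3 − (+1280.9) = -2497.2 kJ/mol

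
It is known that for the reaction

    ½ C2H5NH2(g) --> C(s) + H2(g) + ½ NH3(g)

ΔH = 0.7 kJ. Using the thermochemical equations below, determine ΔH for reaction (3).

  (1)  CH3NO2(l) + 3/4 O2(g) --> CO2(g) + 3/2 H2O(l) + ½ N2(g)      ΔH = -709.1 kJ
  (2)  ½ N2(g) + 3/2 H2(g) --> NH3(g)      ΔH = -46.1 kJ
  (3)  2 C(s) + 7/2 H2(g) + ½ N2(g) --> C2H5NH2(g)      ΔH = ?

ΔH = -47.5 kJ

(1): not needed.
(2) × 1/2: (1/2)·(-46.1) = -23.05 kJ
(3) reversed and × 1/2: contributes −1/2·x
+0.7 = (-23.05) − 1/2·x
x = (+0.7 − (-23.05)) / (-1/2) = -47.5 kJ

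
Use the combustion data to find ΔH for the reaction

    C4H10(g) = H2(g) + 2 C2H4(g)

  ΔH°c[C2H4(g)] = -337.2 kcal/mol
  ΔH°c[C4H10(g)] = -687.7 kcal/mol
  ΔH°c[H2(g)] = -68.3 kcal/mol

ΔH = 55.0 kcal/mol

With combustion enthalpies, reactants minus products:
= [1·(-687.7)] − [1·(-68.3) + 2·(-337.2)]
= 55.0 kcal/mol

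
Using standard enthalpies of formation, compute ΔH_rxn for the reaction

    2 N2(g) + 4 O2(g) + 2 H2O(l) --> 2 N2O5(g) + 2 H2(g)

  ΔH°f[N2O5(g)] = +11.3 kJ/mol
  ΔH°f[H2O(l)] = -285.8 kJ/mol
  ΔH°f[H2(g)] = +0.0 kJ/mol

ΔH°rxn = Σ nΔHf°(products) − Σ nΔHf°(reactants).
Products: 2·(+11.3) + 2·(+0.0) = +22.6
Reactants: 2·(+0.0) + 4·(+0.0) + 2·(-285.8) = -571.6
ΔH_rxn = (+22.6) − (-571.6) = 594.2 kJ/mol

ΔH_rxn = 594.2 kJ/mol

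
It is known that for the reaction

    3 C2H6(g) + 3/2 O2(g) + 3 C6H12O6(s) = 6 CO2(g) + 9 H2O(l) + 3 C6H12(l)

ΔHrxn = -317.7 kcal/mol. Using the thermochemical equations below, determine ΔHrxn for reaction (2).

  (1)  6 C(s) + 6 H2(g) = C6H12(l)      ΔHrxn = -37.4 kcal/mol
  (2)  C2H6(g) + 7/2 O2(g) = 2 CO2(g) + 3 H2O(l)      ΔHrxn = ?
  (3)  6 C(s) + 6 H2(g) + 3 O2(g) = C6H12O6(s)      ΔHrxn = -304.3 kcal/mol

ΔHrxn = -372.8 kcal/mol

(1) × 3 (scale by 3 for the 3 C6H12(l)): (3)·(-37.4) = -112.2 kcal/mol
(2) × 3 (scale by 3 for the 3 C2H6(g)): contributes 3·x
(3) reversed and × 3 (C6H12O6(s) must end up as a reactant; scale by 3 for the 3 C6H12O6(s)): (-3)·(-304.3) = +912.9 kcal/mol
-317.7 = (-112.2) + (+912.9) + 3·x
x = (-317.7 − (+800.7)) / (3) = -372.8 kcal/mol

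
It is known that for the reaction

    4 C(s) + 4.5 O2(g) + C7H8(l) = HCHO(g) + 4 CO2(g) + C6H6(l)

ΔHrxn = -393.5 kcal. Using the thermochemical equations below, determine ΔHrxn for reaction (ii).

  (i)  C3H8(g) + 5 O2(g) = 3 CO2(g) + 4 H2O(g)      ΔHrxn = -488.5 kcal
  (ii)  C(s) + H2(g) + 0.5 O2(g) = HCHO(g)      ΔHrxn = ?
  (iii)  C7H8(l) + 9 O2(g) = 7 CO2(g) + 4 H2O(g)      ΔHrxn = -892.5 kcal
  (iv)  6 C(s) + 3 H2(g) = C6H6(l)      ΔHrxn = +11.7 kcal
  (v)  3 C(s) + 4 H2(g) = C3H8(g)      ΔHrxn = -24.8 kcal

(i) reversed: +488.5 kcal
(ii) as written: contributes x
(iii) as written: -892.5 kcal
(iv) as written: +11.7 kcal
(v) reversed: +24.8 kcal
-393.5 = (+488.5) + (-892.5) + (+11.7) + (+24.8) + x
x = (-393.5 − (-367.5)) / (1) = -26.0 kcal

ΔHrxn = -26.0 kcal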